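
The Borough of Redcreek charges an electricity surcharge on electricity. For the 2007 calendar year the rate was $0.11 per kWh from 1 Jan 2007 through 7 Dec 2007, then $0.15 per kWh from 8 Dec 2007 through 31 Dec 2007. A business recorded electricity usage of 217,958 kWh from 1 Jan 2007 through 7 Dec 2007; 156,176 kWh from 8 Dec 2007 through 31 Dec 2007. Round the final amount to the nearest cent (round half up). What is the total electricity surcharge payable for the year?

1 Jan – 7 Dec 2007: 217,958 kWh at $0.11/kWh → $23,975.38
8 Dec – 31 Dec 2007: 156,176 kWh at $0.15/kWh → $23,426.40

$47,401.78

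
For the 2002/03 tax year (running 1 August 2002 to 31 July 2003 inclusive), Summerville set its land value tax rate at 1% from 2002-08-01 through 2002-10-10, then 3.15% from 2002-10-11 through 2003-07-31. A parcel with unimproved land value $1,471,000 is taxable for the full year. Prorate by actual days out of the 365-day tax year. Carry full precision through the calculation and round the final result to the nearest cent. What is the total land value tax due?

$40,184.50

2002-08-01 to 2002-10-10: 71 days at 1% → $1,471,000 × 1% × 71/365 = $2,861.3973
2002-10-11 to 2003-07-31: 294 days at 3.15% → $1,471,000 × 3.15% × 294/365 = $37,323.0986
Total = $40,184.4959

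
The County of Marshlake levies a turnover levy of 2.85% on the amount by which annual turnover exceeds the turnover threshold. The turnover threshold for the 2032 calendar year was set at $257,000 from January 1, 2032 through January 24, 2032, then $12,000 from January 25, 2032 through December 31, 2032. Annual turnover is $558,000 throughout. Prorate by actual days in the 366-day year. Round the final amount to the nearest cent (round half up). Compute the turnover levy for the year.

$15,103.13

January 1 – January 24, 2032: 24 days, exemption $257,000 → ($558,000 − $257,000) × 2.85% × 24/366 = $562.5246
January 25 – December 31, 2032: 342 days, exemption $12,000 → ($558,000 − $12,000) × 2.85% × 342/366 = $14,540.6066
Total = $15,103.1311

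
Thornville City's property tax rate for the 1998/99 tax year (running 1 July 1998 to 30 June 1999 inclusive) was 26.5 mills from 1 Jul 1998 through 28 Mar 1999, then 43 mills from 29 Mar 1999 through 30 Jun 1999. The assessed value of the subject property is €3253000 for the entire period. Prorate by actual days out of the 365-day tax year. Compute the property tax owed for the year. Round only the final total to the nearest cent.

€100027.52

1 Jul 1998 – 28 Mar 1999: 271 days at 26.5 mills → €3253000 × 2.65% × 271/365 = €64003.8890
29 Mar – 30 Jun 1999: 94 days at 43 mills → €3253000 × 4.3% × 94/365 = €36023.6329
Total = €100027.5219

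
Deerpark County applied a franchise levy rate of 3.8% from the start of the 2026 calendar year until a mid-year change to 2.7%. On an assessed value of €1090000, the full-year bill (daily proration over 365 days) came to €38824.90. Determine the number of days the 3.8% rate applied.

286 days

Let d = days at the first rate; then 365 − d days at the second rate.
€1090000 × [3.8%·d + 2.7%·(365−d)] / 365 = €38824.90
Solving gives d = 286, so the new rate took effect on 14 October 2026.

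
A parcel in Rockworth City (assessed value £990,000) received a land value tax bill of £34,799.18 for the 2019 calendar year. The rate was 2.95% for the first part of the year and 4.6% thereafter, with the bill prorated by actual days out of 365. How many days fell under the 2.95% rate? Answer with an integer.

240 days

Let d = days at the first rate; then 365 − d days at the second rate.
£990,000 × [2.95%·d + 4.6%·(365−d)] / 365 = £34,799.18
Solving gives d = 240, so the new rate took effect on 29 Aug 2019.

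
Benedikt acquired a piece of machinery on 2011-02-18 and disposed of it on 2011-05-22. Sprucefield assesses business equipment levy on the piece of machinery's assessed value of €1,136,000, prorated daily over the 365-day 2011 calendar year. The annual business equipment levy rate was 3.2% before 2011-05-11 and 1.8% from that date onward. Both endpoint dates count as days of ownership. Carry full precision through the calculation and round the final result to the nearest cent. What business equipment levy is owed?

€8,839.01

2011-02-18 to 2011-05-10: 82 days at 3.2% → €1,136,000 × 3.2% × 82/365 = €8,166.7507
2011-05-11 to 2011-05-22: 12 days at 1.8% → €1,136,000 × 1.8% × 12/365 = €672.2630
Total = €8,839.0137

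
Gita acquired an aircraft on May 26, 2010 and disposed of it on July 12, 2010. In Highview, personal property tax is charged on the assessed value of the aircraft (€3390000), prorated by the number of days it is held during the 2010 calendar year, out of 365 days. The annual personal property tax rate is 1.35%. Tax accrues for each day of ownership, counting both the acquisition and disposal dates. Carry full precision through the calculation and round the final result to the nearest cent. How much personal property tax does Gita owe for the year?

Days held (May 26 – July 12, 2010): 48 out of 365
Tax = €3390000 × 1.35% × 48/365 = €6018.4110

€6018.41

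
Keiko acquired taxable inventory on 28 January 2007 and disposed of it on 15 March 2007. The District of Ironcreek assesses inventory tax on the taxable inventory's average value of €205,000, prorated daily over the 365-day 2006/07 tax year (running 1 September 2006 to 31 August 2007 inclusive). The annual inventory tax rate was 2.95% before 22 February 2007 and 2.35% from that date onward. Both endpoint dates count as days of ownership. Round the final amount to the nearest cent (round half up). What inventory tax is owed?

28 January – 21 February 2007: 25 days at 2.95% → €205,000 × 2.95% × 25/365 = €414.2123
22 February – 15 March 2007: 22 days at 2.35% → €205,000 × 2.35% × 22/365 = €290.3699
Total = €704.5822

€704.58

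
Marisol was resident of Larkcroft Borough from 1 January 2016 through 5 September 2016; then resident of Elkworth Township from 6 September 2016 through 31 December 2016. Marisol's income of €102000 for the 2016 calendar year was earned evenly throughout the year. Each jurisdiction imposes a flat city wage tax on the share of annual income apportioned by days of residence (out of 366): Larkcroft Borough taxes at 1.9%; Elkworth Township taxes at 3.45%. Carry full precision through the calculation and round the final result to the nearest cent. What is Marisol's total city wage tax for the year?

Larkcroft Borough, 1 January – 5 September 2016: 249 days → €102000 × 1.9% × 249/366 = €1318.4754
Elkworth Township, 6 September – 31 December 2016: 117 days → €102000 × 3.45% × 117/366 = €1124.9262
Total = €2443.4016

€2443.40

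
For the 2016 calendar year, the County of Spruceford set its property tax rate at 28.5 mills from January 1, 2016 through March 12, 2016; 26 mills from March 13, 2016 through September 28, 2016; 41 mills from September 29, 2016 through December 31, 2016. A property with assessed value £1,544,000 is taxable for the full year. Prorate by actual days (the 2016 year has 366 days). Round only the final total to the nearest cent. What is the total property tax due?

January 1 – March 12, 2016: 72 days at 28.5 mills → £1,544,000 × 2.85% × 72/366 = £8,656.5246
March 13 – September 28, 2016: 200 days at 26 mills → £1,544,000 × 2.6% × 200/366 = £21,936.6120
September 29 – December 31, 2016: 94 days at 41 mills → £1,544,000 × 4.1% × 94/366 = £16,258.4044
Total = £46,851.5410

£46,851.54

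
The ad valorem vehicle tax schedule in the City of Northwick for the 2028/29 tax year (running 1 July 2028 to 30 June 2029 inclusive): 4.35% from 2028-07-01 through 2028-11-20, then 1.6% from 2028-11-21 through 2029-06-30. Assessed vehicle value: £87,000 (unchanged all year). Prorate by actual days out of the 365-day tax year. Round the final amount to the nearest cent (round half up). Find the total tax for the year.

£2,329.34

2028-07-01 to 2028-11-20: 143 days at 4.35% → £87,000 × 4.35% × 143/365 = £1,482.6945
2028-11-21 to 2029-06-30: 222 days at 1.6% → £87,000 × 1.6% × 222/365 = £846.6411
Total = £2,329.3356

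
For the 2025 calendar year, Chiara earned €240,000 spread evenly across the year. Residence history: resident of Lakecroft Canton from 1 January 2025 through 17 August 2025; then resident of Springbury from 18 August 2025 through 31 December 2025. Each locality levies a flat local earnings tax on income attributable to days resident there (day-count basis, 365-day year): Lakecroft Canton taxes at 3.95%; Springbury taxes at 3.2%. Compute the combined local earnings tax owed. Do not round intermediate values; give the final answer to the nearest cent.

€8,809.32

Lakecroft Canton, 1 January – 17 August 2025: 229 days → €240,000 × 3.95% × 229/365 = €5,947.7260
Springbury, 18 August – 31 December 2025: 136 days → €240,000 × 3.2% × 136/365 = €2,861.5890
Total = €8,809.3151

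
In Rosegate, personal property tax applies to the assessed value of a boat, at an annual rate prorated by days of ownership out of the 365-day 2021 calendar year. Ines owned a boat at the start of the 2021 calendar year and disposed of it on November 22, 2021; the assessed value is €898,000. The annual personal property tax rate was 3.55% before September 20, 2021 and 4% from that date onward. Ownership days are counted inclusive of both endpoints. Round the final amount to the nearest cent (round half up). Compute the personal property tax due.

€29,181.31

January 1 – September 19, 2021: 262 days at 3.55% → €898,000 × 3.55% × 262/365 = €22,883.0082
September 20 – November 22, 2021: 64 days at 4% → €898,000 × 4% × 64/365 = €6,298.3014
Total = €29,181.3096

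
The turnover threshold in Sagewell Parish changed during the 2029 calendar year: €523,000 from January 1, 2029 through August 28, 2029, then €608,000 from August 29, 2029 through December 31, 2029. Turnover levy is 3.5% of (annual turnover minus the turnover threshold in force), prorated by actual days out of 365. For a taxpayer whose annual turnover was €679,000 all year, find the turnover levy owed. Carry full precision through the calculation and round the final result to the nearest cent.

January 1 – August 28, 2029: 240 days, exemption €523,000 → (€679,000 − €523,000) × 3.5% × 240/365 = €3,590.1370
August 29 – December 31, 2029: 125 days, exemption €608,000 → (€679,000 − €608,000) × 3.5% × 125/365 = €851.0274
Total = €4,441.1644

€4,441.16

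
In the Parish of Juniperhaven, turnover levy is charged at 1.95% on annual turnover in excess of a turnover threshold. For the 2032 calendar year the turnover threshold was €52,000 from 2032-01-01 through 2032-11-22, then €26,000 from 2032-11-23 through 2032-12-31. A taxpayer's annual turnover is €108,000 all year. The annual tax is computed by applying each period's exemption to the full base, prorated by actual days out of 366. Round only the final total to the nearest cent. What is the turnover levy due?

2032-01-01 to 2032-11-22: 327 days, exemption €52,000 → (€108,000 − €52,000) × 1.95% × 327/366 = €975.6393
2032-11-23 to 2032-12-31: 39 days, exemption €26,000 → (€108,000 − €26,000) × 1.95% × 39/366 = €170.3852
Total = €1,146.0246

€1,146.02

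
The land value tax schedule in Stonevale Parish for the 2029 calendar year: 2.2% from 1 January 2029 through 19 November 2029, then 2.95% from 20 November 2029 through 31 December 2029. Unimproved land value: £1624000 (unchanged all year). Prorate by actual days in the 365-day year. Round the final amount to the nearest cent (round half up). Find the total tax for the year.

£37129.53

1 January – 19 November 2029: 323 days at 2.2% → £1624000 × 2.2% × 323/365 = £31616.8329
20 November – 31 December 2029: 42 days at 2.95% → £1624000 × 2.95% × 42/365 = £5512.7014
Total = £37129.5342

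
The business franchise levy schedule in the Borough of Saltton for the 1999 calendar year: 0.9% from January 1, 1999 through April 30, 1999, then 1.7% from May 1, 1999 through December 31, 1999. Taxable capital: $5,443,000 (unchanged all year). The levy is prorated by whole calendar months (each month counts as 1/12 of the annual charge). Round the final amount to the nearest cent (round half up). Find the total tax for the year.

January 1 – April 30, 1999: 4 months at 0.9% → $5,443,000 × 0.9% × 4/12 = $16,329.0000
May 1 – December 31, 1999: 8 months at 1.7% → $5,443,000 × 1.7% × 8/12 = $61,687.3333
Total = $78,016.3333

$78,016.33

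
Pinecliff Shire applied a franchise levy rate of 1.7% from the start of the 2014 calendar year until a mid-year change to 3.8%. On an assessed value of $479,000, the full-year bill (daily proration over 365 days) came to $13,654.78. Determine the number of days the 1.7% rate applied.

165 days

Let d = days at the first rate; then 365 − d days at the second rate.
$479,000 × [1.7%·d + 3.8%·(365−d)] / 365 = $13,654.78
Solving gives d = 165, so the new rate took effect on 15 Jun 2014.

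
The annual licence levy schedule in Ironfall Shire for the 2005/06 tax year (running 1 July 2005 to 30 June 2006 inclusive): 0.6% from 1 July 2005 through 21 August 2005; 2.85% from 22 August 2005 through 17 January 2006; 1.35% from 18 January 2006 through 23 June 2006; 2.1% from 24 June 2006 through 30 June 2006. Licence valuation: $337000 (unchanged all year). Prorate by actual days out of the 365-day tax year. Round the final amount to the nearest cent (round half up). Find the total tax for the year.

1 July – 21 August 2005: 52 days at 0.6% → $337000 × 0.6% × 52/365 = $288.0658
22 August 2005 – 17 January 2006: 149 days at 2.85% → $337000 × 2.85% × 149/365 = $3920.7411
18 January – 23 June 2006: 157 days at 1.35% → $337000 × 1.35% × 157/365 = $1956.9082
24 June – 30 June 2006: 7 days at 2.1% → $337000 × 2.1% × 7/365 = $135.7233
Total = $6301.4384

$6301.44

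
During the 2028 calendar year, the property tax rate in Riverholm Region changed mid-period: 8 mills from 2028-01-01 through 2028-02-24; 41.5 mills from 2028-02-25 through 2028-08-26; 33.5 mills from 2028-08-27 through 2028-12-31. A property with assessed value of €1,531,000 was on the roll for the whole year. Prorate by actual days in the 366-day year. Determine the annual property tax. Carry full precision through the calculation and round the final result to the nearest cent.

2028-01-01 to 2028-02-24: 55 days at 8 mills → €1,531,000 × 0.8% × 55/366 = €1,840.5464
2028-02-25 to 2028-08-26: 184 days at 41.5 mills → €1,531,000 × 4.15% × 184/366 = €31,941.8470
2028-08-27 to 2028-12-31: 127 days at 33.5 mills → €1,531,000 × 3.35% × 127/366 = €17,796.8292
Total = €51,579.2227

€51,579.22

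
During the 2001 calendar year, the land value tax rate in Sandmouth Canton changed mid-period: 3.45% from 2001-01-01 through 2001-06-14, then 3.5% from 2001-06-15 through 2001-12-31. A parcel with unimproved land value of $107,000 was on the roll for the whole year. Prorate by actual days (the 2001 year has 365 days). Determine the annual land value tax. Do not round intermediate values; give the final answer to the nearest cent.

2001-01-01 to 2001-06-14: 165 days at 3.45% → $107,000 × 3.45% × 165/365 = $1,668.7603
2001-06-15 to 2001-12-31: 200 days at 3.5% → $107,000 × 3.5% × 200/365 = $2,052.0548
Total = $3,720.8151

$3,720.82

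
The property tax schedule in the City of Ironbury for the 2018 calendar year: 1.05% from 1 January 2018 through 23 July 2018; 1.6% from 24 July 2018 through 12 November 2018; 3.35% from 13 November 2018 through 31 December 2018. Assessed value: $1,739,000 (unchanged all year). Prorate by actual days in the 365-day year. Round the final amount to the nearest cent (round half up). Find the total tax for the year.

$26,563.82

1 January – 23 July 2018: 204 days at 1.05% → $1,739,000 × 1.05% × 204/365 = $10,205.3096
24 July – 12 November 2018: 112 days at 1.6% → $1,739,000 × 1.6% × 112/365 = $8,537.7753
13 November – 31 December 2018: 49 days at 3.35% → $1,739,000 × 3.35% × 49/365 = $7,820.7356
Total = $26,563.8205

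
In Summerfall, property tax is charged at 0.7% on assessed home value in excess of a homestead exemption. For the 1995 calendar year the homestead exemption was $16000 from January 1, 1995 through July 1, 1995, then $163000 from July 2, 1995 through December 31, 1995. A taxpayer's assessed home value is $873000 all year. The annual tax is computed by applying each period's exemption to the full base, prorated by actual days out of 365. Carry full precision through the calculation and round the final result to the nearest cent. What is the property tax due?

January 1 – July 1, 1995: 182 days, exemption $16000 → ($873000 − $16000) × 0.7% × 182/365 = $2991.2822
July 2 – December 31, 1995: 183 days, exemption $163000 → ($873000 − $163000) × 0.7% × 183/365 = $2491.8082
Total = $5483.0904

$5483.09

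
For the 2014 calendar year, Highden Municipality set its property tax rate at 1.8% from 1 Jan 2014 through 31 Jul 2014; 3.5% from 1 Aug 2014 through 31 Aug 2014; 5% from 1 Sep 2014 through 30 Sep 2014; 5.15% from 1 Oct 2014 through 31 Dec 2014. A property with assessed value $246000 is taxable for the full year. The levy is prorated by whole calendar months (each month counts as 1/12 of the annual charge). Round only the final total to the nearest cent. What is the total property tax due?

$7492.75

1 Jan – 31 Jul 2014: 7 months at 1.8% → $246000 × 1.8% × 7/12 = $2583.0000
1 Aug – 31 Aug 2014: 1 month at 3.5% → $246000 × 3.5% × 1/12 = $717.5000
1 Sep – 30 Sep 2014: 1 month at 5% → $246000 × 5% × 1/12 = $1025.0000
1 Oct – 31 Dec 2014: 3 months at 5.15% → $246000 × 5.15% × 3/12 = $3167.2500
Total = $7492.7500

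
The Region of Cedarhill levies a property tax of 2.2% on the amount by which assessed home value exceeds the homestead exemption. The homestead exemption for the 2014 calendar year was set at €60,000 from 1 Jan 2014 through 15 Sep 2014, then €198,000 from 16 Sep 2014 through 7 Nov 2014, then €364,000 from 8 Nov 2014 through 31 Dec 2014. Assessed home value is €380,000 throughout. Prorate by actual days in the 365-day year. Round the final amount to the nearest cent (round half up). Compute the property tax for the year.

€5,609.70

1 Jan – 15 Sep 2014: 258 days, exemption €60,000 → (€380,000 − €60,000) × 2.2% × 258/365 = €4,976.2192
16 Sep – 7 Nov 2014: 53 days, exemption €198,000 → (€380,000 − €198,000) × 2.2% × 53/365 = €581.4027
8 Nov – 31 Dec 2014: 54 days, exemption €364,000 → (€380,000 − €364,000) × 2.2% × 54/365 = €52.0767
Total = €5,609.6986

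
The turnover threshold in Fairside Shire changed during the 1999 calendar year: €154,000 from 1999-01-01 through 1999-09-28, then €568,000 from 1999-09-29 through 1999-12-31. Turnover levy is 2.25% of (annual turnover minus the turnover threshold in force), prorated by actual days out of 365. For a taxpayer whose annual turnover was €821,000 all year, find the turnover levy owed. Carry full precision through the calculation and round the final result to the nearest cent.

1999-01-01 to 1999-09-28: 271 days, exemption €154,000 → (€821,000 − €154,000) × 2.25% × 271/365 = €11,142.5548
1999-09-29 to 1999-12-31: 94 days, exemption €568,000 → (€821,000 − €568,000) × 2.25% × 94/365 = €1,466.0137
Total = €12,608.5685

€12,608.57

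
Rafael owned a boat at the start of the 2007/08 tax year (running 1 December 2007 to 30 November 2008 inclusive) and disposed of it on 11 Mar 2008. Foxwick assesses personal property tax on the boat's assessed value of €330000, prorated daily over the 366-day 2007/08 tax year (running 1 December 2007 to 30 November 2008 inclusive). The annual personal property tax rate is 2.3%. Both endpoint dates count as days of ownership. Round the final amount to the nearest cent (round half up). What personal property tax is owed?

Days held (1 Dec 2007 – 11 Mar 2008): 102 out of 366
Tax = €330000 × 2.3% × 102/366 = €2115.2459

€2115.25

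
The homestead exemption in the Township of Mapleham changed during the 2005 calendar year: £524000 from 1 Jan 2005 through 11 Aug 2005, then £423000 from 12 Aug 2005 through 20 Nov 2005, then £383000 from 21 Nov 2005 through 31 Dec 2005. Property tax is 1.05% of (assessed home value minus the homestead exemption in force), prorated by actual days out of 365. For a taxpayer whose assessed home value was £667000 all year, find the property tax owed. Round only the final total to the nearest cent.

1 Jan – 11 Aug 2005: 223 days, exemption £524000 → (£667000 − £524000) × 1.05% × 223/365 = £917.3548
12 Aug – 20 Nov 2005: 101 days, exemption £423000 → (£667000 − £423000) × 1.05% × 101/365 = £708.9370
21 Nov – 31 Dec 2005: 41 days, exemption £383000 → (£667000 − £383000) × 1.05% × 41/365 = £334.9644
Total = £1961.2562

£1961.26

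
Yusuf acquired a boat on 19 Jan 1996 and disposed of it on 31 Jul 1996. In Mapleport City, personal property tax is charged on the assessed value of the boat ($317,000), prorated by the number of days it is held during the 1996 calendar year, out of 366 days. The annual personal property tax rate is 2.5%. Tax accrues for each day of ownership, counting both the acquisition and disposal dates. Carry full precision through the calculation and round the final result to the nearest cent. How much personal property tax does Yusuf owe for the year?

$4,222.34

Days held (19 Jan – 31 Jul 1996): 195 out of 366
Tax = $317,000 × 2.5% × 195/366 = $4,222.3361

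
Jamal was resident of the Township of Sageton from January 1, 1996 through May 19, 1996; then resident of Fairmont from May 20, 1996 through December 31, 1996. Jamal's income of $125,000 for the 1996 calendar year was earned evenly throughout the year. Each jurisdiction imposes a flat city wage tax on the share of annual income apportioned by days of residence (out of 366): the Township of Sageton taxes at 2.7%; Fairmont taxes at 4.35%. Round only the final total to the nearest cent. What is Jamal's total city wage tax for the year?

$4,648.57

The Township of Sageton, January 1 – May 19, 1996: 140 days → $125,000 × 2.7% × 140/366 = $1,290.9836
Fairmont, May 20 – December 31, 1996: 226 days → $125,000 × 4.35% × 226/366 = $3,357.5820
Total = $4,648.5656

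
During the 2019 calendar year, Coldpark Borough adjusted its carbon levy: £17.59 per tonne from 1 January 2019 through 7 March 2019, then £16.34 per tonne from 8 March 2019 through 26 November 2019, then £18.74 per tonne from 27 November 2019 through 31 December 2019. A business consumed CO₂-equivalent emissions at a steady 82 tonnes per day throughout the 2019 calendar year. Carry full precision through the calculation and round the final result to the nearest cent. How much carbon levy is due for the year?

£502709.20

1 January – 7 March 2019: 66 days × 82 tonnes/day = 5,412 tonnes at £17.59/tonne → £95197.08
8 March – 26 November 2019: 264 days × 82 tonnes/day = 21,648 tonnes at £16.34/tonne → £353728.32
27 November – 31 December 2019: 35 days × 82 tonnes/day = 2,870 tonnes at £18.74/tonne → £53783.80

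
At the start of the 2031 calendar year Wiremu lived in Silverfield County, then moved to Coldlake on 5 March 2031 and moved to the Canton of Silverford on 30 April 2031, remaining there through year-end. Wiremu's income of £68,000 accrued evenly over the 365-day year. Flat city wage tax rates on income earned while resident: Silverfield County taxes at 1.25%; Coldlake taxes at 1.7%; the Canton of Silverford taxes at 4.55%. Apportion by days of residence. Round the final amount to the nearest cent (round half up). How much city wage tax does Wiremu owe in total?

Silverfield County, 1 January – 4 March 2031: 63 days → £68,000 × 1.25% × 63/365 = £146.7123
Coldlake, 5 March – 29 April 2031: 56 days → £68,000 × 1.7% × 56/365 = £177.3589
The Canton of Silverford, 30 April – 31 December 2031: 246 days → £68,000 × 4.55% × 246/365 = £2,085.2712
Total = £2,409.3425

£2,409.34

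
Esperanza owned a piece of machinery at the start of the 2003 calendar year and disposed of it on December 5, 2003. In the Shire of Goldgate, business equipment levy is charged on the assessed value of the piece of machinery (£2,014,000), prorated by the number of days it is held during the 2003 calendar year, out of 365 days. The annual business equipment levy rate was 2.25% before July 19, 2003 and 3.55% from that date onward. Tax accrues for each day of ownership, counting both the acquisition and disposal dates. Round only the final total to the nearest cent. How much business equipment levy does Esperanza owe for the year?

£52,129.49

January 1 – July 18, 2003: 199 days at 2.25% → £2,014,000 × 2.25% × 199/365 = £24,705.9863
July 19 – December 5, 2003: 140 days at 3.55% → £2,014,000 × 3.55% × 140/365 = £27,423.5068
Total = £52,129.4932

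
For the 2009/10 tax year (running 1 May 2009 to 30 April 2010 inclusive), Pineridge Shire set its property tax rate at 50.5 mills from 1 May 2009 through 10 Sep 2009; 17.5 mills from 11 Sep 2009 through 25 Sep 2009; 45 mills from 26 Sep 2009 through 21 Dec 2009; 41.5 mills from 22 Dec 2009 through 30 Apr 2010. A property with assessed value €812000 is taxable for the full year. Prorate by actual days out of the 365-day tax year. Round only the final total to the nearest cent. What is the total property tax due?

€36237.45

1 May – 10 Sep 2009: 133 days at 50.5 mills → €812000 × 5.05% × 133/365 = €14941.9123
11 Sep – 25 Sep 2009: 15 days at 17.5 mills → €812000 × 1.75% × 15/365 = €583.9726
26 Sep – 21 Dec 2009: 87 days at 45 mills → €812000 × 4.5% × 87/365 = €8709.5342
22 Dec 2009 – 30 Apr 2010: 130 days at 41.5 mills → €812000 × 4.15% × 130/365 = €12002.0274
Total = €36237.4466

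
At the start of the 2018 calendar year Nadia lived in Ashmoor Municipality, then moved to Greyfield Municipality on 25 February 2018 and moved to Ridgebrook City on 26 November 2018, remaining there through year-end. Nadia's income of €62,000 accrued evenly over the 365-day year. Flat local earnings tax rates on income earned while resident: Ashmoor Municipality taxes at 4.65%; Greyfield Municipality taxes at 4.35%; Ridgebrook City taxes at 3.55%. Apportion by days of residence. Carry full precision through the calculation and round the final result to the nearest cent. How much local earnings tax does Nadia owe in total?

€2,676.11

Ashmoor Municipality, 1 January – 24 February 2018: 55 days → €62,000 × 4.65% × 55/365 = €434.4247
Greyfield Municipality, 25 February – 25 November 2018: 274 days → €62,000 × 4.35% × 274/365 = €2,024.5973
Ridgebrook City, 26 November – 31 December 2018: 36 days → €62,000 × 3.55% × 36/365 = €217.0849
Total = €2,676.1068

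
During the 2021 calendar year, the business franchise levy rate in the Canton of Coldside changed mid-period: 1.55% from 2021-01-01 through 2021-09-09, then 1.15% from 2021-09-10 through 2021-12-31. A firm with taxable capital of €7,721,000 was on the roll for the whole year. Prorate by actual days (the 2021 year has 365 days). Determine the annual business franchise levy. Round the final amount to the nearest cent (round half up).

€110,114.15

2021-01-01 to 2021-09-09: 252 days at 1.55% → €7,721,000 × 1.55% × 252/365 = €82,625.2767
2021-09-10 to 2021-12-31: 113 days at 1.15% → €7,721,000 × 1.15% × 113/365 = €27,488.8753
Total = €110,114.1521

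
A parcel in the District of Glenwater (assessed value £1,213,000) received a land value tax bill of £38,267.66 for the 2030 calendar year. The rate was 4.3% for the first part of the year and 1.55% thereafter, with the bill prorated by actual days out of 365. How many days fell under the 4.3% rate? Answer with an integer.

Let d = days at the first rate; then 365 − d days at the second rate.
£1,213,000 × [4.3%·d + 1.55%·(365−d)] / 365 = £38,267.66
Solving gives d = 213, so the new rate took effect on 2 August 2030.

213 days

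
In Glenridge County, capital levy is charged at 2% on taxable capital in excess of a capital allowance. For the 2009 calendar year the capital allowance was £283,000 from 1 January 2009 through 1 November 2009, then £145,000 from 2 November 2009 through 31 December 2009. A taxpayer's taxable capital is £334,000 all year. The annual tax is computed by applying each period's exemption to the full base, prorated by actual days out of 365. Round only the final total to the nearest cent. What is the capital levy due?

1 January – 1 November 2009: 305 days, exemption £283,000 → (£334,000 − £283,000) × 2% × 305/365 = £852.3288
2 November – 31 December 2009: 60 days, exemption £145,000 → (£334,000 − £145,000) × 2% × 60/365 = £621.3699
Total = £1,473.6986

£1,473.70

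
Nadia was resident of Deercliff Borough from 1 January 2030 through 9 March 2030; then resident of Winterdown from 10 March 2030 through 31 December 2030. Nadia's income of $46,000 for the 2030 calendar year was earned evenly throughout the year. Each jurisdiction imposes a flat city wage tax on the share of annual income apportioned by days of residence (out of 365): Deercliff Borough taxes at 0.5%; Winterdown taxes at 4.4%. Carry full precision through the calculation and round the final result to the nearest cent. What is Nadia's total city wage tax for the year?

Deercliff Borough, 1 January – 9 March 2030: 68 days → $46,000 × 0.5% × 68/365 = $42.8493
Winterdown, 10 March – 31 December 2030: 297 days → $46,000 × 4.4% × 297/365 = $1,646.9260
Total = $1,689.7753

$1,689.78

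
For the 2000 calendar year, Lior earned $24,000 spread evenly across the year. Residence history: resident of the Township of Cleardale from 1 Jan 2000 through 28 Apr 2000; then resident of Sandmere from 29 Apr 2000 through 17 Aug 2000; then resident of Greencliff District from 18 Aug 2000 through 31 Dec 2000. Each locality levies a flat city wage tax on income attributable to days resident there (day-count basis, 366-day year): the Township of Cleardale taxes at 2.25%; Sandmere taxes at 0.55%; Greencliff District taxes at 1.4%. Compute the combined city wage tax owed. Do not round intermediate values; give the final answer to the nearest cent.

The Township of Cleardale, 1 Jan – 28 Apr 2000: 119 days → $24,000 × 2.25% × 119/366 = $175.5738
Sandmere, 29 Apr – 17 Aug 2000: 111 days → $24,000 × 0.55% × 111/366 = $40.0328
Greencliff District, 18 Aug – 31 Dec 2000: 136 days → $24,000 × 1.4% × 136/366 = $124.8525
Total = $340.4590

$340.46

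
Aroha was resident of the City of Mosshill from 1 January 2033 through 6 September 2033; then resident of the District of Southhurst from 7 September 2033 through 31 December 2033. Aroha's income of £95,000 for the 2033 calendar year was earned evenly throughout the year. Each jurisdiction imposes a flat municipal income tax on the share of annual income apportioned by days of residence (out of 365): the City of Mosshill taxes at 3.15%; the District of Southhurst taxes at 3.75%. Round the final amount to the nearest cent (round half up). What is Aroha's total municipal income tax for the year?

£3,173.65

The City of Mosshill, 1 January – 6 September 2033: 249 days → £95,000 × 3.15% × 249/365 = £2,041.4589
The District of Southhurst, 7 September – 31 December 2033: 116 days → £95,000 × 3.75% × 116/365 = £1,132.1918
Total = £3,173.6507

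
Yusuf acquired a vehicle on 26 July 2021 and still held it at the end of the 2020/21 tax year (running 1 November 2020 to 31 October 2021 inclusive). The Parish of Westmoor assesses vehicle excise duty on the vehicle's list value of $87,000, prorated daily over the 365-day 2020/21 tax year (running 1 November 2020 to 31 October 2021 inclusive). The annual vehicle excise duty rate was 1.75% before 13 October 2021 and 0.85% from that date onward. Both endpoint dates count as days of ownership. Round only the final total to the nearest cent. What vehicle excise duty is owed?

26 July – 12 October 2021: 79 days at 1.75% → $87,000 × 1.75% × 79/365 = $329.5274
13 October – 31 October 2021: 19 days at 0.85% → $87,000 × 0.85% × 19/365 = $38.4945
Total = $368.0219

$368.02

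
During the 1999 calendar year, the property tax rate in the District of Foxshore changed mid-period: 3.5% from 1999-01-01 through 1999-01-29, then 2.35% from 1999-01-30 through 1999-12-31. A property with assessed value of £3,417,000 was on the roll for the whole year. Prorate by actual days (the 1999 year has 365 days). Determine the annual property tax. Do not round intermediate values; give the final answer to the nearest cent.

1999-01-01 to 1999-01-29: 29 days at 3.5% → £3,417,000 × 3.5% × 29/365 = £9,502.0685
1999-01-30 to 1999-12-31: 336 days at 2.35% → £3,417,000 × 2.35% × 336/365 = £73,919.5397
Total = £83,421.6082

£83,421.61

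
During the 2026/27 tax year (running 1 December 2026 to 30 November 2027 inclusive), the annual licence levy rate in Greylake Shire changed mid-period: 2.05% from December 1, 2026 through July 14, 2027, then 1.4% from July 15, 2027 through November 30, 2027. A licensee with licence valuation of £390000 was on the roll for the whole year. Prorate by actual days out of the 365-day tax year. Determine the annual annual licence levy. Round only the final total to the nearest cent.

December 1, 2026 – July 14, 2027: 226 days at 2.05% → £390000 × 2.05% × 226/365 = £4950.3288
July 15 – November 30, 2027: 139 days at 1.4% → £390000 × 1.4% × 139/365 = £2079.2877
Total = £7029.6164

£7029.62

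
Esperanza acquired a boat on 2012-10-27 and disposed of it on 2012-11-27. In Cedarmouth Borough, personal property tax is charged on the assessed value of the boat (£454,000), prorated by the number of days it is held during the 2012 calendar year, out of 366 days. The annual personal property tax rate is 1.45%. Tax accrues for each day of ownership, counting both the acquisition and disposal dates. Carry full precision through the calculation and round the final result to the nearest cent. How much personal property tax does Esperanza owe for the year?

£575.56

Days held (2012-10-27 to 2012-11-27): 32 out of 366
Tax = £454,000 × 1.45% × 32/366 = £575.5628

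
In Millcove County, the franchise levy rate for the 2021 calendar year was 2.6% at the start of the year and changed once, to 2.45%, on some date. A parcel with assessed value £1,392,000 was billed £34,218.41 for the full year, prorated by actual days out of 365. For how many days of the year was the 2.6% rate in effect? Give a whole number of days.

Let d = days at the first rate; then 365 − d days at the second rate.
£1,392,000 × [2.6%·d + 2.45%·(365−d)] / 365 = £34,218.41
Solving gives d = 20, so the new rate took effect on January 21, 2021.

20 days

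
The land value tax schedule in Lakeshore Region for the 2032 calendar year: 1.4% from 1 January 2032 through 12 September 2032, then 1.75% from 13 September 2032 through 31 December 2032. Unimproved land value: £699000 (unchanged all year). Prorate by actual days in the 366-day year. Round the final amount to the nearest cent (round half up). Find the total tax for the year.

£10521.29

1 January – 12 September 2032: 256 days at 1.4% → £699000 × 1.4% × 256/366 = £6844.8525
13 September – 31 December 2032: 110 days at 1.75% → £699000 × 1.75% × 110/366 = £3676.4344
Total = £10521.2869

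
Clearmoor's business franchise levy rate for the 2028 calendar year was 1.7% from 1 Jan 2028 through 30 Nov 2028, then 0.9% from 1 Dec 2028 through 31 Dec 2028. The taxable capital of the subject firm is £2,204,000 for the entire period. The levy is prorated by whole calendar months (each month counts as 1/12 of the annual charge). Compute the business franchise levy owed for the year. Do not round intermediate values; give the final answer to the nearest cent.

1 Jan – 30 Nov 2028: 11 months at 1.7% → £2,204,000 × 1.7% × 11/12 = £34,345.6667
1 Dec – 31 Dec 2028: 1 month at 0.9% → £2,204,000 × 0.9% × 1/12 = £1,653.0000
Total = £35,998.6667

£35,998.67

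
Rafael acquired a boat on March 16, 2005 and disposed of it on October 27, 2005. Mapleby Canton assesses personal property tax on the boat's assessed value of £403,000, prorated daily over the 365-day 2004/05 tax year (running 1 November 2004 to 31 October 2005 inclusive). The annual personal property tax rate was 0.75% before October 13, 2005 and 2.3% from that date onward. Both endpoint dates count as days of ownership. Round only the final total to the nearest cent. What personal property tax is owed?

£2,128.17

March 16 – October 12, 2005: 211 days at 0.75% → £403,000 × 0.75% × 211/365 = £1,747.2534
October 13 – October 27, 2005: 15 days at 2.3% → £403,000 × 2.3% × 15/365 = £380.9178
Total = £2,128.1712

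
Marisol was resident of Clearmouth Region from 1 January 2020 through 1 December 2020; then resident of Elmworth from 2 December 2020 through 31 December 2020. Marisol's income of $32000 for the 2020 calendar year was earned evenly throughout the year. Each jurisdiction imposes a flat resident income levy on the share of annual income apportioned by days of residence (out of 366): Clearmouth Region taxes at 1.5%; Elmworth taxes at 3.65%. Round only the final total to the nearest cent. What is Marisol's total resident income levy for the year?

$536.39

Clearmouth Region, 1 January – 1 December 2020: 336 days → $32000 × 1.5% × 336/366 = $440.6557
Elmworth, 2 December – 31 December 2020: 30 days → $32000 × 3.65% × 30/366 = $95.7377
Total = $536.3934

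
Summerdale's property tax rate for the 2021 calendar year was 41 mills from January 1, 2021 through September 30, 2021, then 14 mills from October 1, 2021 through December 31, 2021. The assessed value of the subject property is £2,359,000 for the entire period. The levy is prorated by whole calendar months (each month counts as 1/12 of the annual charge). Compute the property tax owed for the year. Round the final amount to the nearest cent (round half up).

January 1 – September 30, 2021: 9 months at 41 mills → £2,359,000 × 4.1% × 9/12 = £72,539.2500
October 1 – December 31, 2021: 3 months at 14 mills → £2,359,000 × 1.4% × 3/12 = £8,256.5000
Total = £80,795.7500

£80,795.75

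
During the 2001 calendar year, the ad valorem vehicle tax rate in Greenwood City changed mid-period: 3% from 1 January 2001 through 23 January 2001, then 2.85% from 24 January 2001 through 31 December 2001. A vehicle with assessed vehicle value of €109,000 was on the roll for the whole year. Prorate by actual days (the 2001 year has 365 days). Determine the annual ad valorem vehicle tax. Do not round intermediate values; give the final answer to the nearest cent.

1 January – 23 January 2001: 23 days at 3% → €109,000 × 3% × 23/365 = €206.0548
24 January – 31 December 2001: 342 days at 2.85% → €109,000 × 2.85% × 342/365 = €2,910.7479
Total = €3,116.8027

€3,116.80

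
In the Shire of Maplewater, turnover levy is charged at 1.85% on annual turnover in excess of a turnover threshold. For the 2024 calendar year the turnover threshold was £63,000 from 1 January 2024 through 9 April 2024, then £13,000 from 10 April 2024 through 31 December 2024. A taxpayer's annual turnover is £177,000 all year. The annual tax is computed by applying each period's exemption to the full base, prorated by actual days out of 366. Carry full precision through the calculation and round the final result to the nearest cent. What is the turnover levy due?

1 January – 9 April 2024: 100 days, exemption £63,000 → (£177,000 − £63,000) × 1.85% × 100/366 = £576.2295
10 April – 31 December 2024: 266 days, exemption £13,000 → (£177,000 − £13,000) × 1.85% × 266/366 = £2,205.0383
Total = £2,781.2678

£2,781.27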